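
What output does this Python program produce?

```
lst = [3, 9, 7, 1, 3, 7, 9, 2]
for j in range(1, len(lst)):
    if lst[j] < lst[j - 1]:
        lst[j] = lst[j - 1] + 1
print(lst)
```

j=1: 9>=3, unchanged → [3, 9, 7, 1, 3, 7, 9, 2]
j=2: 7<9, lst[2] = 9+1 = 10 → [3, 9, 10, 1, 3, 7, 9, 2]
j=3: 1<10, lst[3] = 10+1 = 11 → [3, 9, 10, 11, 3, 7, 9, 2]
j=4: 3<11, lst[4] = 11+1 = 12 → [3, 9, 10, 11, 12, 7, 9, 2]
j=5: 7<12, lst[5] = 12+1 = 13 → [3, 9, 10, 11, 12, 13, 9, 2]
j=6: 9<13, lst[6] = 13+1 = 14 → [3, 9, 10, 11, 12, 13, 14, 2]
j=7: 2<14, lst[7] = 14+1 = 15 → [3, 9, 10, 11, 12, 13, 14, 15]

[3, 9, 10, 11, 12, 13, 14, 15]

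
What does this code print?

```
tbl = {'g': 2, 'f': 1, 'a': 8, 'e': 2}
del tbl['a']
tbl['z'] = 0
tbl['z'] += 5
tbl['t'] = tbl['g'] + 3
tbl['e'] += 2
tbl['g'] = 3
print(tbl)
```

{'g': 3, 'f': 1, 'e': 4, 'z': 5, 't': 5}

del 'a' → {'g': 2, 'f': 1, 'e': 2}
tbl['z'] = 0 → {'g': 2, 'f': 1, 'e': 2, 'z': 0}
tbl['z'] = 0+5 = 5 → {'g': 2, 'f': 1, 'e': 2, 'z': 5}
tbl['t'] = tbl['g']+3 = 5 → {'g': 2, 'f': 1, 'e': 2, 'z': 5, 't': 5}
tbl['e'] = 2+2 = 4 → {'g': 2, 'f': 1, 'e': 4, 'z': 5, 't': 5}
tbl['g'] = 3 → {'g': 3, 'f': 1, 'e': 4, 'z': 5, 't': 5}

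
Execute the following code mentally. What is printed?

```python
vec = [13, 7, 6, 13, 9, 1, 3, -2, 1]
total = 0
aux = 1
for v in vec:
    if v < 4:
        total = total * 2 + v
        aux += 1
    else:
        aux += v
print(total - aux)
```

v=13: not <4; aux=14
v=7: not <4; aux=21
v=6: not <4; aux=27
v=13: not <4; aux=40
v=9: not <4; aux=49
v=1: <4, total = 0*2+1 = 1; aux=50
v=3: <4, total = 1*2+3 = 5; aux=51
v=-2: <4, total = 5*2+(-2) = 8; aux=52
v=1: <4, total = 8*2+1 = 17; aux=53
total-aux = 17-53 = -36

-36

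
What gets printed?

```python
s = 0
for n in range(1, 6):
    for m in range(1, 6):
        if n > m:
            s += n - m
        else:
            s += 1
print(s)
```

n=1,m=1: not 1>1, s = 0+1 = 1
n=1,m=2: not 1>2, s = 1+1 = 2
n=1,m=3: not 1>3, s = 2+1 = 3
n=1,m=4: not 1>4, s = 3+1 = 4
n=1,m=5: not 1>5, s = 4+1 = 5
n=2,m=1: 2>1, s = 5+1 = 6
n=2,m=2: not 2>2, s = 6+1 = 7
n=2,m=3: not 2>3, s = 7+1 = 8
n=2,m=4: not 2>4, s = 8+1 = 9
n=2,m=5: not 2>5, s = 9+1 = 10
n=3,m=1: 3>1, s = 10+2 = 12
n=3,m=2: 3>2, s = 12+1 = 13
n=3,m=3: not 3>3, s = 13+1 = 14
n=3,m=4: not 3>4, s = 14+1 = 15
n=3,m=5: not 3>5, s = 15+1 = 16
n=4,m=1: 4>1, s = 16+3 = 19
n=4,m=2: 4>2, s = 19+2 = 21
n=4,m=3: 4>3, s = 21+1 = 22
n=4,m=4: not 4>4, s = 22+1 = 23
n=4,m=5: not 4>5, s = 23+1 = 24
n=5,m=1: 5>1, s = 24+4 = 28
n=5,m=2: 5>2, s = 28+3 = 31
n=5,m=3: 5>3, s = 31+2 = 33
n=5,m=4: 5>4, s = 33+1 = 34
n=5,m=5: not 5>5, s = 34+1 = 35

35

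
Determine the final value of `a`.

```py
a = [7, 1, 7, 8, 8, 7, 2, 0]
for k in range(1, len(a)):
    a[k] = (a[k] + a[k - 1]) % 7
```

k=1: a[1] = (1+7)%7 = 1 → [7, 1, 7, 8, 8, 7, 2, 0]
k=2: a[2] = (7+1)%7 = 1 → [7, 1, 1, 8, 8, 7, 2, 0]
k=3: a[3] = (8+1)%7 = 2 → [7, 1, 1, 2, 8, 7, 2, 0]
k=4: a[4] = (8+2)%7 = 3 → [7, 1, 1, 2, 3, 7, 2, 0]
k=5: a[5] = (7+3)%7 = 3 → [7, 1, 1, 2, 3, 3, 2, 0]
k=6: a[6] = (2+3)%7 = 5 → [7, 1, 1, 2, 3, 3, 5, 0]
k=7: a[7] = (0+5)%7 = 5 → [7, 1, 1, 2, 3, 3, 5, 5]

[7, 1, 1, 2, 3, 3, 5, 5]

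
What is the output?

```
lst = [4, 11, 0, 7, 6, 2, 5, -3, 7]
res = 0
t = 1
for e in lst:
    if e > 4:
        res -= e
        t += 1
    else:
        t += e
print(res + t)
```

e=4: not >4; t=5
e=11: >4, res = 0-11 = -11; t=6
e=0: not >4; t=6
e=7: >4, res = (-11)-7 = -18; t=7
e=6: >4, res = (-18)-6 = -24; t=8
e=2: not >4; t=10
e=5: >4, res = (-24)-5 = -29; t=11
e=-3: not >4; t=8
e=7: >4, res = (-29)-7 = -36; t=9
res+t = (-36)+9 = -27

-27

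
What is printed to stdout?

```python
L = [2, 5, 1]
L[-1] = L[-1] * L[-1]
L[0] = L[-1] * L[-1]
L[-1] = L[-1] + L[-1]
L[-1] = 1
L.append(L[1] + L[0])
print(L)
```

L[-1] = L[-1]*L[-1] = 1*1 = 1 → [2, 5, 1]
L[0] = L[-1]*L[-1] = 1*1 = 1 → [1, 5, 1]
L[-1] = L[-1]+L[-1] = 1+1 = 2 → [1, 5, 2]
L[-1] = 1 → [1, 5, 1]
append L[1]+L[0] = 5+1 = 6 → [1, 5, 1, 6]

[1, 5, 1, 6]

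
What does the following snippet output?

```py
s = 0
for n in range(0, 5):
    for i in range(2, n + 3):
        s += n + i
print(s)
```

90

n=0,i=2: s = 0+2 = 2
n=1,i=2: s = 2+3 = 5
n=1,i=3: s = 5+4 = 9
n=2,i=2: s = 9+4 = 13
n=2,i=3: s = 13+5 = 18
n=2,i=4: s = 18+6 = 24
n=3,i=2: s = 24+5 = 29
n=3,i=3: s = 29+6 = 35
n=3,i=4: s = 35+7 = 42
n=3,i=5: s = 42+8 = 50
n=4,i=2: s = 50+6 = 56
n=4,i=3: s = 56+7 = 63
n=4,i=4: s = 63+8 = 71
n=4,i=5: s = 71+9 = 80
n=4,i=6: s = 80+10 = 90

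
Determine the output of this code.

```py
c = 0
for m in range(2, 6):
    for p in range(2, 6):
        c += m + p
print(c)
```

112

m=2,p=2: c = 0+4 = 4
m=2,p=3: c = 4+5 = 9
m=2,p=4: c = 9+6 = 15
m=2,p=5: c = 15+7 = 22
m=3,p=2: c = 22+5 = 27
m=3,p=3: c = 27+6 = 33
m=3,p=4: c = 33+7 = 40
m=3,p=5: c = 40+8 = 48
m=4,p=2: c = 48+6 = 54
m=4,p=3: c = 54+7 = 61
m=4,p=4: c = 61+8 = 69
m=4,p=5: c = 69+9 = 78
m=5,p=2: c = 78+7 = 85
m=5,p=3: c = 85+8 = 93
m=5,p=4: c = 93+9 = 102
m=5,p=5: c = 102+10 = 112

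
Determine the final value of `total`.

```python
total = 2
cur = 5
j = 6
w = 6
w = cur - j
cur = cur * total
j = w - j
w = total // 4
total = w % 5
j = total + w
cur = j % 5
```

0

w = 5-6 = -1
cur = 5*2 = 10
j = (-1)-6 = -7
w = 2//4 = 0
total = 0%5 = 0
j = 0+0 = 0
cur = 0%5 = 0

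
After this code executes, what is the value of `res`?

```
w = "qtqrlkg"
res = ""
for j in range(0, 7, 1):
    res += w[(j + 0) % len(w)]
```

j=0: add w[0]='q' → 'q'
j=1: add w[1]='t' → 'qt'
j=2: add w[2]='q' → 'qtq'
j=3: add w[3]='r' → 'qtqr'
j=4: add w[4]='l' → 'qtqrl'
j=5: add w[5]='k' → 'qtqrlk'
j=6: add w[6]='g' → 'qtqrlkg'

'qtqrlkg'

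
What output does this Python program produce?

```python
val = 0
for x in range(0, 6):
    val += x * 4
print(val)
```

60

x=0: val = 0+0*4 = 0
x=1: val = 0+1*4 = 4
x=2: val = 4+2*4 = 12
x=3: val = 12+3*4 = 24
x=4: val = 24+4*4 = 40
x=5: val = 40+5*4 = 60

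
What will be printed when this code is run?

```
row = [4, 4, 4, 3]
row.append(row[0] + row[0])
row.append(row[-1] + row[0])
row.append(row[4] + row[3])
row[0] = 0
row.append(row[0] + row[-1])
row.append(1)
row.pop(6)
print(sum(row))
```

43

append row[0]+row[0] = 4+4 = 8 → [4, 4, 4, 3, 8]
append row[-1]+row[0] = 8+4 = 12 → [4, 4, 4, 3, 8, 12]
append row[4]+row[3] = 8+3 = 11 → [4, 4, 4, 3, 8, 12, 11]
row[0] = 0 → [0, 4, 4, 3, 8, 12, 11]
append row[0]+row[-1] = 0+11 = 11 → [0, 4, 4, 3, 8, 12, 11, 11]
append 1 → [0, 4, 4, 3, 8, 12, 11, 11, 1]
pop(6) removes 11 → [0, 4, 4, 3, 8, 12, 11, 1]
sum = 43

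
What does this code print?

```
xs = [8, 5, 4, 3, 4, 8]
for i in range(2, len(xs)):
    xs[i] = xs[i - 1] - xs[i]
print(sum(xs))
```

i=2: xs[2] = 5-4 = 1 → [8, 5, 1, 3, 4, 8]
i=3: xs[3] = 1-3 = -2 → [8, 5, 1, -2, 4, 8]
i=4: xs[4] = (-2)-4 = -6 → [8, 5, 1, -2, -6, 8]
i=5: xs[5] = (-6)-8 = -14 → [8, 5, 1, -2, -6, -14]
sum = -8

-8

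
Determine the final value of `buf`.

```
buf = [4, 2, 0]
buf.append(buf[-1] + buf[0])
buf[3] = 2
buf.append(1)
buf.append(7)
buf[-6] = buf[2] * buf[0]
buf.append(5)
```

append buf[-1]+buf[0] = 0+4 = 4 → [4, 2, 0, 4]
buf[3] = 2 → [4, 2, 0, 2]
append 1 → [4, 2, 0, 2, 1]
append 7 → [4, 2, 0, 2, 1, 7]
buf[-6] = buf[2]*buf[0] = 0*4 = 0 → [0, 2, 0, 2, 1, 7]
append 5 → [0, 2, 0, 2, 1, 7, 5]

[0, 2, 0, 2, 1, 7, 5]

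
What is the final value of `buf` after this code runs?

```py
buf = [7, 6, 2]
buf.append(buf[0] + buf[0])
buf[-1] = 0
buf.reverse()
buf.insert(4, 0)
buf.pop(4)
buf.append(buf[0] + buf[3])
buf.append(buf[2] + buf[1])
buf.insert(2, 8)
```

append buf[0]+buf[0] = 7+7 = 14 → [7, 6, 2, 14]
buf[-1] = 0 → [7, 6, 2, 0]
reverse → [0, 2, 6, 7]
insert 0 at 4 → [0, 2, 6, 7, 0]
pop(4) removes 0 → [0, 2, 6, 7]
append buf[0]+buf[3] = 0+7 = 7 → [0, 2, 6, 7, 7]
append buf[2]+buf[1] = 6+2 = 8 → [0, 2, 6, 7, 7, 8]
insert 8 at 2 → [0, 2, 8, 6, 7, 7, 8]

[0, 2, 8, 6, 7, 7, 8]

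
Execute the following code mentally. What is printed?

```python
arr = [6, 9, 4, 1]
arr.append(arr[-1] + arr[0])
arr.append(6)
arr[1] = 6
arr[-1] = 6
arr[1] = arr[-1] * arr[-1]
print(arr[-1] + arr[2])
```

append arr[-1]+arr[0] = 1+6 = 7 → [6, 9, 4, 1, 7]
append 6 → [6, 9, 4, 1, 7, 6]
arr[1] = 6 → [6, 6, 4, 1, 7, 6]
arr[-1] = 6 → [6, 6, 4, 1, 7, 6]
arr[1] = arr[-1]*arr[-1] = 6*6 = 36 → [6, 36, 4, 1, 7, 6]
arr[-1]+arr[2] = 6+4 = 10

10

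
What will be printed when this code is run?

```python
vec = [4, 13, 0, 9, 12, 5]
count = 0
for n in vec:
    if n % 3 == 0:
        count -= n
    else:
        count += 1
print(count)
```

-18

n=4: not %3==0, count = 0+1 = 1
n=13: not %3==0, count = 1+1 = 2
n=0: %3==0, count = 2-0 = 2
n=9: %3==0, count = 2-9 = -7
n=12: %3==0, count = (-7)-12 = -19
n=5: not %3==0, count = (-19)+1 = -18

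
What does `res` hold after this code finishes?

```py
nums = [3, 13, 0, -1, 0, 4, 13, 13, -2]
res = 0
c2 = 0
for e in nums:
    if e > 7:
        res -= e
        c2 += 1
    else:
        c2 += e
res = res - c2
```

-46

e=3: not >7; c2=3
e=13: >7, res = 0-13 = -13; c2=4
e=0: not >7; c2=4
e=-1: not >7; c2=3
e=0: not >7; c2=3
e=4: not >7; c2=7
e=13: >7, res = (-13)-13 = -26; c2=8
e=13: >7, res = (-26)-13 = -39; c2=9
e=-2: not >7; c2=7
res-c2 = (-39)-7 = -46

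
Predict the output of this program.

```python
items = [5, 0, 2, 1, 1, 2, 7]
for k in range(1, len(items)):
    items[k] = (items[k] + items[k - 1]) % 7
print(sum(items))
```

21

k=1: items[1] = (0+5)%7 = 5 → [5, 5, 2, 1, 1, 2, 7]
k=2: items[2] = (2+5)%7 = 0 → [5, 5, 0, 1, 1, 2, 7]
k=3: items[3] = (1+0)%7 = 1 → [5, 5, 0, 1, 1, 2, 7]
k=4: items[4] = (1+1)%7 = 2 → [5, 5, 0, 1, 2, 2, 7]
k=5: items[5] = (2+2)%7 = 4 → [5, 5, 0, 1, 2, 4, 7]
k=6: items[6] = (7+4)%7 = 4 → [5, 5, 0, 1, 2, 4, 4]
sum = 21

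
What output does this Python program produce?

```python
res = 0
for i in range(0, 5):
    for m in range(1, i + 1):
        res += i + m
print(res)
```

50

i=1,m=1: res = 0+2 = 2
i=2,m=1: res = 2+3 = 5
i=2,m=2: res = 5+4 = 9
i=3,m=1: res = 9+4 = 13
i=3,m=2: res = 13+5 = 18
i=3,m=3: res = 18+6 = 24
i=4,m=1: res = 24+5 = 29
i=4,m=2: res = 29+6 = 35
i=4,m=3: res = 35+7 = 42
i=4,m=4: res = 42+8 = 50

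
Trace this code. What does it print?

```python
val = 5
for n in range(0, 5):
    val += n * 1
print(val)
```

15

n=0: val = 5+0*1 = 5
n=1: val = 5+1*1 = 6
n=2: val = 6+2*1 = 8
n=3: val = 8+3*1 = 11
n=4: val = 11+4*1 = 15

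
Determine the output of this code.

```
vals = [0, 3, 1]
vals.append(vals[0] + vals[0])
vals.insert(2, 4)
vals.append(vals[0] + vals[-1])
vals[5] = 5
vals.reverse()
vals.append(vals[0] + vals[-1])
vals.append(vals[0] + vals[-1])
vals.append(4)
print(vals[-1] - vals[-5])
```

append vals[0]+vals[0] = 0+0 = 0 → [0, 3, 1, 0]
insert 4 at 2 → [0, 3, 4, 1, 0]
append vals[0]+vals[-1] = 0+0 = 0 → [0, 3, 4, 1, 0, 0]
vals[5] = 5 → [0, 3, 4, 1, 0, 5]
reverse → [5, 0, 1, 4, 3, 0]
append vals[0]+vals[-1] = 5+0 = 5 → [5, 0, 1, 4, 3, 0, 5]
append vals[0]+vals[-1] = 5+5 = 10 → [5, 0, 1, 4, 3, 0, 5, 10]
append 4 → [5, 0, 1, 4, 3, 0, 5, 10, 4]
vals[-1]-vals[-5] = 4-3 = 1

1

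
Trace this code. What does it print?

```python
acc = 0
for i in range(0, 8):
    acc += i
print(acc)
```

i=0: acc = 0+0 = 0
i=1: acc = 0+1 = 1
i=2: acc = 1+2 = 3
i=3: acc = 3+3 = 6
i=4: acc = 6+4 = 10
i=5: acc = 10+5 = 15
i=6: acc = 15+6 = 21
i=7: acc = 21+7 = 28

28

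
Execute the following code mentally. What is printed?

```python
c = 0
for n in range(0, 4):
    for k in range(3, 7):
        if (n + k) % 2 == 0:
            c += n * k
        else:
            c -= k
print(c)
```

16

n=0,k=3: odd sum, c = 0-3 = -3
n=0,k=4: even sum, c = (-3)+0 = -3
n=0,k=5: odd sum, c = (-3)-5 = -8
n=0,k=6: even sum, c = (-8)+0 = -8
n=1,k=3: even sum, c = (-8)+3 = -5
n=1,k=4: odd sum, c = (-5)-4 = -9
n=1,k=5: even sum, c = (-9)+5 = -4
n=1,k=6: odd sum, c = (-4)-6 = -10
n=2,k=3: odd sum, c = (-10)-3 = -13
n=2,k=4: even sum, c = (-13)+8 = -5
n=2,k=5: odd sum, c = (-5)-5 = -10
n=2,k=6: even sum, c = (-10)+12 = 2
n=3,k=3: even sum, c = 2+9 = 11
n=3,k=4: odd sum, c = 11-4 = 7
n=3,k=5: even sum, c = 7+15 = 22
n=3,k=6: odd sum, c = 22-6 = 16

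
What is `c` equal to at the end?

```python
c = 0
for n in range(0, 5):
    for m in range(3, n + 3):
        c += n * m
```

n=1,m=3: c = 0+3 = 3
n=2,m=3: c = 3+6 = 9
n=2,m=4: c = 9+8 = 17
n=3,m=3: c = 17+9 = 26
n=3,m=4: c = 26+12 = 38
n=3,m=5: c = 38+15 = 53
n=4,m=3: c = 53+12 = 65
n=4,m=4: c = 65+16 = 81
n=4,m=5: c = 81+20 = 101
n=4,m=6: c = 101+24 = 125

125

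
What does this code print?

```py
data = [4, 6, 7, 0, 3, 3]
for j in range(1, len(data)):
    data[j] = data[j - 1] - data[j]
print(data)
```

[4, -2, -9, -9, -12, -15]

j=1: data[1] = 4-6 = -2 → [4, -2, 7, 0, 3, 3]
j=2: data[2] = (-2)-7 = -9 → [4, -2, -9, 0, 3, 3]
j=3: data[3] = (-9)-0 = -9 → [4, -2, -9, -9, 3, 3]
j=4: data[4] = (-9)-3 = -12 → [4, -2, -9, -9, -12, 3]
j=5: data[5] = (-12)-3 = -15 → [4, -2, -9, -9, -12, -15]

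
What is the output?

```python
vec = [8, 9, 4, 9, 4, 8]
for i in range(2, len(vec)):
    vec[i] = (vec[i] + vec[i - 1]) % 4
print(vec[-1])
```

2

i=2: vec[2] = (4+9)%4 = 1 → [8, 9, 1, 9, 4, 8]
i=3: vec[3] = (9+1)%4 = 2 → [8, 9, 1, 2, 4, 8]
i=4: vec[4] = (4+2)%4 = 2 → [8, 9, 1, 2, 2, 8]
i=5: vec[5] = (8+2)%4 = 2 → [8, 9, 1, 2, 2, 2]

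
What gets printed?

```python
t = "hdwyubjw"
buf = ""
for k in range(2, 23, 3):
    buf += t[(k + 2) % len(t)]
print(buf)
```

uwwbhyj

k=2: add t[4]='u' → 'u'
k=5: add t[7]='w' → 'uw'
k=8: add t[2]='w' → 'uww'
k=11: add t[5]='b' → 'uwwb'
k=14: add t[0]='h' → 'uwwbh'
k=17: add t[3]='y' → 'uwwbhy'
k=20: add t[6]='j' → 'uwwbhyj'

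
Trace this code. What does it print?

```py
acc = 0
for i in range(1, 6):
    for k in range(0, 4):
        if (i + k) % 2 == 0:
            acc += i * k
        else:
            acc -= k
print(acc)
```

i=1,k=0: odd sum, acc = 0-0 = 0
i=1,k=1: even sum, acc = 0+1 = 1
i=1,k=2: odd sum, acc = 1-2 = -1
i=1,k=3: even sum, acc = (-1)+3 = 2
i=2,k=0: even sum, acc = 2+0 = 2
i=2,k=1: odd sum, acc = 2-1 = 1
i=2,k=2: even sum, acc = 1+4 = 5
i=2,k=3: odd sum, acc = 5-3 = 2
i=3,k=0: odd sum, acc = 2-0 = 2
i=3,k=1: even sum, acc = 2+3 = 5
i=3,k=2: odd sum, acc = 5-2 = 3
i=3,k=3: even sum, acc = 3+9 = 12
i=4,k=0: even sum, acc = 12+0 = 12
i=4,k=1: odd sum, acc = 12-1 = 11
i=4,k=2: even sum, acc = 11+8 = 19
i=4,k=3: odd sum, acc = 19-3 = 16
i=5,k=0: odd sum, acc = 16-0 = 16
i=5,k=1: even sum, acc = 16+5 = 21
i=5,k=2: odd sum, acc = 21-2 = 19
i=5,k=3: even sum, acc = 19+15 = 34

34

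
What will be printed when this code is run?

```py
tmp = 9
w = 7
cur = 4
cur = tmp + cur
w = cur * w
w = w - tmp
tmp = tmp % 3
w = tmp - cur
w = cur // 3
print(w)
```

cur = 9+4 = 13
w = 13*7 = 91
w = 91-9 = 82
tmp = 9%3 = 0
w = 0-13 = -13
w = 13//3 = 4

4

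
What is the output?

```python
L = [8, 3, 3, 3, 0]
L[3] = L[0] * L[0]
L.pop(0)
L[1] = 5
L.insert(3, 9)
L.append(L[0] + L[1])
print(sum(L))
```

89

L[3] = L[0]*L[0] = 8*8 = 64 → [8, 3, 3, 64, 0]
pop(0) removes 8 → [3, 3, 64, 0]
L[1] = 5 → [3, 5, 64, 0]
insert 9 at 3 → [3, 5, 64, 9, 0]
append L[0]+L[1] = 3+5 = 8 → [3, 5, 64, 9, 0, 8]
sum = 89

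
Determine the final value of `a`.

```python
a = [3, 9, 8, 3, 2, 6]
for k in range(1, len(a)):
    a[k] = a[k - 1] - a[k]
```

[3, -6, -14, -17, -19, -25]

k=1: a[1] = 3-9 = -6 → [3, -6, 8, 3, 2, 6]
k=2: a[2] = (-6)-8 = -14 → [3, -6, -14, 3, 2, 6]
k=3: a[3] = (-14)-3 = -17 → [3, -6, -14, -17, 2, 6]
k=4: a[4] = (-17)-2 = -19 → [3, -6, -14, -17, -19, 6]
k=5: a[5] = (-19)-6 = -25 → [3, -6, -14, -17, -19, -25]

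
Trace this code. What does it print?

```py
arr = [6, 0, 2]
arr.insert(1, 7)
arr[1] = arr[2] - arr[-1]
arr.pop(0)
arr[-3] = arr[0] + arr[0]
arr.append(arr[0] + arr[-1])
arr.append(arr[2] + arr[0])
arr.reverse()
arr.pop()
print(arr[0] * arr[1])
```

insert 7 at 1 → [6, 7, 0, 2]
arr[1] = arr[2]-arr[-1] = 0-2 = -2 → [6, -2, 0, 2]
pop(0) removes 6 → [-2, 0, 2]
arr[-3] = arr[0]+arr[0] = (-2)+(-2) = -4 → [-4, 0, 2]
append arr[0]+arr[-1] = (-4)+2 = -2 → [-4, 0, 2, -2]
append arr[2]+arr[0] = 2+(-4) = -2 → [-4, 0, 2, -2, -2]
reverse → [-2, -2, 2, 0, -4]
pop() removes -4 → [-2, -2, 2, 0]
arr[0]*arr[1] = (-2)*(-2) = 4

4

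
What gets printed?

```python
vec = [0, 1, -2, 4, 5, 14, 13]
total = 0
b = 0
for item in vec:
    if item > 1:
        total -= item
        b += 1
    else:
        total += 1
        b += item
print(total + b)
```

item=0: not >1, total = 0+1 = 1; b=0
item=1: not >1, total = 1+1 = 2; b=1
item=-2: not >1, total = 2+1 = 3; b=-1
item=4: >1, total = 3-4 = -1; b=0
item=5: >1, total = (-1)-5 = -6; b=1
item=14: >1, total = (-6)-14 = -20; b=2
item=13: >1, total = (-20)-13 = -33; b=3
total+b = (-33)+3 = -30

-30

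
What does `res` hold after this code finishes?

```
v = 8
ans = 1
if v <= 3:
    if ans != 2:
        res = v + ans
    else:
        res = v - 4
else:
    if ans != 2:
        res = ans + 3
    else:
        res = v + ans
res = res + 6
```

10

v=8, ans=1
v <= 3 is False; ans != 2 is True
→ res = ans + 3 = 4
res = 4+6 = 10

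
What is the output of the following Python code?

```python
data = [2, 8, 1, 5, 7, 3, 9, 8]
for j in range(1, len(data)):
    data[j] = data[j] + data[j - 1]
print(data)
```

[2, 10, 11, 16, 23, 26, 35, 43]

j=1: data[1] = 8+2 = 10 → [2, 10, 1, 5, 7, 3, 9, 8]
j=2: data[2] = 1+10 = 11 → [2, 10, 11, 5, 7, 3, 9, 8]
j=3: data[3] = 5+11 = 16 → [2, 10, 11, 16, 7, 3, 9, 8]
j=4: data[4] = 7+16 = 23 → [2, 10, 11, 16, 23, 3, 9, 8]
j=5: data[5] = 3+23 = 26 → [2, 10, 11, 16, 23, 26, 9, 8]
j=6: data[6] = 9+26 = 35 → [2, 10, 11, 16, 23, 26, 35, 8]
j=7: data[7] = 8+35 = 43 → [2, 10, 11, 16, 23, 26, 35, 43]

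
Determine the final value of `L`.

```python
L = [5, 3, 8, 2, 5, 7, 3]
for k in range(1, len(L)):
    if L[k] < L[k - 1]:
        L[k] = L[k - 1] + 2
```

k=1: 3<5, L[1] = 5+2 = 7 → [5, 7, 8, 2, 5, 7, 3]
k=2: 8>=7, unchanged → [5, 7, 8, 2, 5, 7, 3]
k=3: 2<8, L[3] = 8+2 = 10 → [5, 7, 8, 10, 5, 7, 3]
k=4: 5<10, L[4] = 10+2 = 12 → [5, 7, 8, 10, 12, 7, 3]
k=5: 7<12, L[5] = 12+2 = 14 → [5, 7, 8, 10, 12, 14, 3]
k=6: 3<14, L[6] = 14+2 = 16 → [5, 7, 8, 10, 12, 14, 16]

[5, 7, 8, 10, 12, 14, 16]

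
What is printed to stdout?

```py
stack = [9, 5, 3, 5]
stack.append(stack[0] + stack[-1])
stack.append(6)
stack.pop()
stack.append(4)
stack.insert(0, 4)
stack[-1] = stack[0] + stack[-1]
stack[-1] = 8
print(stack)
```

[4, 9, 5, 3, 5, 14, 8]

append stack[0]+stack[-1] = 9+5 = 14 → [9, 5, 3, 5, 14]
append 6 → [9, 5, 3, 5, 14, 6]
pop() removes 6 → [9, 5, 3, 5, 14]
append 4 → [9, 5, 3, 5, 14, 4]
insert 4 at 0 → [4, 9, 5, 3, 5, 14, 4]
stack[-1] = stack[0]+stack[-1] = 4+4 = 8 → [4, 9, 5, 3, 5, 14, 8]
stack[-1] = 8 → [4, 9, 5, 3, 5, 14, 8]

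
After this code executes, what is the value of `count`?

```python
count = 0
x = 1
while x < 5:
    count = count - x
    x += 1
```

x=1: count = 0-1 = -1
x=2: count = (-1)-2 = -3
x=3: count = (-3)-3 = -6
x=4: count = (-6)-4 = -10

-10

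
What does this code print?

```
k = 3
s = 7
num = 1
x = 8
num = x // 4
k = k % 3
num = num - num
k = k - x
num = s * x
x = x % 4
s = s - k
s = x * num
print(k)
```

-8

num = 8//4 = 2
k = 3%3 = 0
num = 2-2 = 0
k = 0-8 = -8
num = 7*8 = 56
x = 8%4 = 0
s = 7-(-8) = 15
s = 0*56 = 0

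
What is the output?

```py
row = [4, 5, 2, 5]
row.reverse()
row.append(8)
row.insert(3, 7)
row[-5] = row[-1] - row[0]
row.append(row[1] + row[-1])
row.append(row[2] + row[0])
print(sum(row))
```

53

reverse → [5, 2, 5, 4]
append 8 → [5, 2, 5, 4, 8]
insert 7 at 3 → [5, 2, 5, 7, 4, 8]
row[-5] = row[-1]-row[0] = 8-5 = 3 → [5, 3, 5, 7, 4, 8]
append row[1]+row[-1] = 3+8 = 11 → [5, 3, 5, 7, 4, 8, 11]
append row[2]+row[0] = 5+5 = 10 → [5, 3, 5, 7, 4, 8, 11, 10]
sum = 53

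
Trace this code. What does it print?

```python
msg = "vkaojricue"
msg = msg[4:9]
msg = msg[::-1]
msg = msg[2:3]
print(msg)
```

slice [4:9] → 'jricu'
reverse → 'ucirj'
slice [2:3] → 'i'

i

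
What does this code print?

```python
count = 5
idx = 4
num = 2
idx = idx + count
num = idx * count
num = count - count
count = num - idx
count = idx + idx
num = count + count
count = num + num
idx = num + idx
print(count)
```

idx = 4+5 = 9
num = 9*5 = 45
num = 5-5 = 0
count = 0-9 = -9
count = 9+9 = 18
num = 18+18 = 36
count = 36+36 = 72
idx = 36+9 = 45

72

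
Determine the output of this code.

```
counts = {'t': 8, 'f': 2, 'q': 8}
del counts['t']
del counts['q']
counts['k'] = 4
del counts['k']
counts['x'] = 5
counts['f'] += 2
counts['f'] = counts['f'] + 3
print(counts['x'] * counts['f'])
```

35

del 't' → {'f': 2, 'q': 8}
del 'q' → {'f': 2}
counts['k'] = 4 → {'f': 2, 'k': 4}
del 'k' → {'f': 2}
counts['x'] = 5 → {'f': 2, 'x': 5}
counts['f'] = 2+2 = 4 → {'f': 4, 'x': 5}
counts['f'] = counts['f']+3 = 7 → {'f': 7, 'x': 5}
counts['x']*counts['f'] = 5*7 = 35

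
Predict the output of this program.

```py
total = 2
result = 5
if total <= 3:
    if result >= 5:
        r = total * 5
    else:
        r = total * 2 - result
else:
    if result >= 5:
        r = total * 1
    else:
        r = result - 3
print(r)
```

10

total=2, result=5
total <= 3 is True; result >= 5 is True
→ r = total * 5 = 10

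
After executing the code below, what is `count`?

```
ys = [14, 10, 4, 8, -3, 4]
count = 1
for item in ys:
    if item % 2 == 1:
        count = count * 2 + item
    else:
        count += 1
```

item=14: not odd, count = 1+1 = 2
item=10: not odd, count = 2+1 = 3
item=4: not odd, count = 3+1 = 4
item=8: not odd, count = 4+1 = 5
item=-3: odd, count = 5*2+(-3) = 7
item=4: not odd, count = 7+1 = 8

8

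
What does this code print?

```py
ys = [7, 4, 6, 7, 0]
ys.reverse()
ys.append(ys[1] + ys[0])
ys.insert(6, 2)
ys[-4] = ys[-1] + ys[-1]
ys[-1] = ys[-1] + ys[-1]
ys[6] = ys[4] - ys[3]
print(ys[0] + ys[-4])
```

4

reverse → [0, 7, 6, 4, 7]
append ys[1]+ys[0] = 7+0 = 7 → [0, 7, 6, 4, 7, 7]
insert 2 at 6 → [0, 7, 6, 4, 7, 7, 2]
ys[-4] = ys[-1]+ys[-1] = 2+2 = 4 → [0, 7, 6, 4, 7, 7, 2]
ys[-1] = ys[-1]+ys[-1] = 2+2 = 4 → [0, 7, 6, 4, 7, 7, 4]
ys[6] = ys[4]-ys[3] = 7-4 = 3 → [0, 7, 6, 4, 7, 7, 3]
ys[0]+ys[-4] = 0+4 = 4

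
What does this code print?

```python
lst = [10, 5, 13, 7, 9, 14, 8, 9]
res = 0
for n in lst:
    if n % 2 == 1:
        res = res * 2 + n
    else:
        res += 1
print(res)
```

275

n=10: not odd, res = 0+1 = 1
n=5: odd, res = 1*2+5 = 7
n=13: odd, res = 7*2+13 = 27
n=7: odd, res = 27*2+7 = 61
n=9: odd, res = 61*2+9 = 131
n=14: not odd, res = 131+1 = 132
n=8: not odd, res = 132+1 = 133
n=9: odd, res = 133*2+9 = 275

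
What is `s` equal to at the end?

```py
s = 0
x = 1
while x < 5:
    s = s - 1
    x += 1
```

-4

x=1: s = 0-1 = -1
x=2: s = (-1)-1 = -2
x=3: s = (-2)-1 = -3
x=4: s = (-3)-1 = -4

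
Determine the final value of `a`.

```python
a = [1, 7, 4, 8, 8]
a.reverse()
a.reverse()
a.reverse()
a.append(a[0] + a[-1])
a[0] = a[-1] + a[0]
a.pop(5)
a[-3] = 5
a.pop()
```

[17, 8, 5, 7]

reverse → [8, 8, 4, 7, 1]
reverse → [1, 7, 4, 8, 8]
reverse → [8, 8, 4, 7, 1]
append a[0]+a[-1] = 8+1 = 9 → [8, 8, 4, 7, 1, 9]
a[0] = a[-1]+a[0] = 9+8 = 17 → [17, 8, 4, 7, 1, 9]
pop(5) removes 9 → [17, 8, 4, 7, 1]
a[-3] = 5 → [17, 8, 5, 7, 1]
pop() removes 1 → [17, 8, 5, 7]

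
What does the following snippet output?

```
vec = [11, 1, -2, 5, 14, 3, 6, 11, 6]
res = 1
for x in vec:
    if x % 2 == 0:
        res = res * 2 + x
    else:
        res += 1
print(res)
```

x=11: not even, res = 1+1 = 2
x=1: not even, res = 2+1 = 3
x=-2: even, res = 3*2+(-2) = 4
x=5: not even, res = 4+1 = 5
x=14: even, res = 5*2+14 = 24
x=3: not even, res = 24+1 = 25
x=6: even, res = 25*2+6 = 56
x=11: not even, res = 56+1 = 57
x=6: even, res = 57*2+6 = 120

120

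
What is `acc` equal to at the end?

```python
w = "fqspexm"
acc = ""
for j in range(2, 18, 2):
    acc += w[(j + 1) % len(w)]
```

'pxfsemqp'

j=2: add w[3]='p' → 'p'
j=4: add w[5]='x' → 'px'
j=6: add w[0]='f' → 'pxf'
j=8: add w[2]='s' → 'pxfs'
j=10: add w[4]='e' → 'pxfse'
j=12: add w[6]='m' → 'pxfsem'
j=14: add w[1]='q' → 'pxfsemq'
j=16: add w[3]='p' → 'pxfsemqp'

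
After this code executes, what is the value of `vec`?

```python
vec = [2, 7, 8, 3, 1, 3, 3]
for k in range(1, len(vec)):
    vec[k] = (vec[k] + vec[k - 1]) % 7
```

k=1: vec[1] = (7+2)%7 = 2 → [2, 2, 8, 3, 1, 3, 3]
k=2: vec[2] = (8+2)%7 = 3 → [2, 2, 3, 3, 1, 3, 3]
k=3: vec[3] = (3+3)%7 = 6 → [2, 2, 3, 6, 1, 3, 3]
k=4: vec[4] = (1+6)%7 = 0 → [2, 2, 3, 6, 0, 3, 3]
k=5: vec[5] = (3+0)%7 = 3 → [2, 2, 3, 6, 0, 3, 3]
k=6: vec[6] = (3+3)%7 = 6 → [2, 2, 3, 6, 0, 3, 6]

[2, 2, 3, 6, 0, 3, 6]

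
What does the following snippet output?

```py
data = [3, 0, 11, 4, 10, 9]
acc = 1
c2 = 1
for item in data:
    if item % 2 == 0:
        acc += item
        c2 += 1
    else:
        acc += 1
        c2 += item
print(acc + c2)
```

45

item=3: not even, acc = 1+1 = 2; c2=4
item=0: even, acc = 2+0 = 2; c2=5
item=11: not even, acc = 2+1 = 3; c2=16
item=4: even, acc = 3+4 = 7; c2=17
item=10: even, acc = 7+10 = 17; c2=18
item=9: not even, acc = 17+1 = 18; c2=27
acc+c2 = 18+27 = 45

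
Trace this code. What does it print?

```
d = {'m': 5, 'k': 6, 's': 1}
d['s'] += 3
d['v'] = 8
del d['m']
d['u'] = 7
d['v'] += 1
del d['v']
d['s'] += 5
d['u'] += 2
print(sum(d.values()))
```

d['s'] = 1+3 = 4 → {'m': 5, 'k': 6, 's': 4}
d['v'] = 8 → {'m': 5, 'k': 6, 's': 4, 'v': 8}
del 'm' → {'k': 6, 's': 4, 'v': 8}
d['u'] = 7 → {'k': 6, 's': 4, 'v': 8, 'u': 7}
d['v'] = 8+1 = 9 → {'k': 6, 's': 4, 'v': 9, 'u': 7}
del 'v' → {'k': 6, 's': 4, 'u': 7}
d['s'] = 4+5 = 9 → {'k': 6, 's': 9, 'u': 7}
d['u'] = 7+2 = 9 → {'k': 6, 's': 9, 'u': 9}
sum of values = 24

24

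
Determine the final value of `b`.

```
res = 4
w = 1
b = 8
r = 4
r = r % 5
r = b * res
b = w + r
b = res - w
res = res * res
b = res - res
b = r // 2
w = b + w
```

r = 4%5 = 4
r = 8*4 = 32
b = 1+32 = 33
b = 4-1 = 3
res = 4*4 = 16
b = 16-16 = 0
b = 32//2 = 16
w = 16+1 = 17

16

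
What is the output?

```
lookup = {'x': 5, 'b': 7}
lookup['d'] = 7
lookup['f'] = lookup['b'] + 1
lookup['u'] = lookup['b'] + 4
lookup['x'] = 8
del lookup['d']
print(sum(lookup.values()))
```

34

lookup['d'] = 7 → {'x': 5, 'b': 7, 'd': 7}
lookup['f'] = lookup['b']+1 = 8 → {'x': 5, 'b': 7, 'd': 7, 'f': 8}
lookup['u'] = lookup['b']+4 = 11 → {'x': 5, 'b': 7, 'd': 7, 'f': 8, 'u': 11}
lookup['x'] = 8 → {'x': 8, 'b': 7, 'd': 7, 'f': 8, 'u': 11}
del 'd' → {'x': 8, 'b': 7, 'f': 8, 'u': 11}
sum of values = 34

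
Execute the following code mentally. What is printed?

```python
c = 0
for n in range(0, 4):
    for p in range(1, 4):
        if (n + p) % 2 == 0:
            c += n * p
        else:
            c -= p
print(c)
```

8

n=0,p=1: odd sum, c = 0-1 = -1
n=0,p=2: even sum, c = (-1)+0 = -1
n=0,p=3: odd sum, c = (-1)-3 = -4
n=1,p=1: even sum, c = (-4)+1 = -3
n=1,p=2: odd sum, c = (-3)-2 = -5
n=1,p=3: even sum, c = (-5)+3 = -2
n=2,p=1: odd sum, c = (-2)-1 = -3
n=2,p=2: even sum, c = (-3)+4 = 1
n=2,p=3: odd sum, c = 1-3 = -2
n=3,p=1: even sum, c = (-2)+3 = 1
n=3,p=2: odd sum, c = 1-2 = -1
n=3,p=3: even sum, c = (-1)+9 = 8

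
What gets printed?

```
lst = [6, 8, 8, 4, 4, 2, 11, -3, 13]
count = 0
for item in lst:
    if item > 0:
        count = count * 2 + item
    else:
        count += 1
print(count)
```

item=6: >0, count = 0*2+6 = 6
item=8: >0, count = 6*2+8 = 20
item=8: >0, count = 20*2+8 = 48
item=4: >0, count = 48*2+4 = 100
item=4: >0, count = 100*2+4 = 204
item=2: >0, count = 204*2+2 = 410
item=11: >0, count = 410*2+11 = 831
item=-3: not >0, count = 831+1 = 832
item=13: >0, count = 832*2+13 = 1677

1677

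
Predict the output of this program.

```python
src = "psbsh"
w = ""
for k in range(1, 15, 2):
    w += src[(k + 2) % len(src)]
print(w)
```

spbhssp

k=1: add src[3]='s' → 's'
k=3: add src[0]='p' → 'sp'
k=5: add src[2]='b' → 'spb'
k=7: add src[4]='h' → 'spbh'
k=9: add src[1]='s' → 'spbhs'
k=11: add src[3]='s' → 'spbhss'
k=13: add src[0]='p' → 'spbhssp'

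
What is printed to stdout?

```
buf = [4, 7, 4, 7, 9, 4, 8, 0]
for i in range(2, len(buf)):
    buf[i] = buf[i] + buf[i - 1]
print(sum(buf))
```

i=2: buf[2] = 4+7 = 11 → [4, 7, 11, 7, 9, 4, 8, 0]
i=3: buf[3] = 7+11 = 18 → [4, 7, 11, 18, 9, 4, 8, 0]
i=4: buf[4] = 9+18 = 27 → [4, 7, 11, 18, 27, 4, 8, 0]
i=5: buf[5] = 4+27 = 31 → [4, 7, 11, 18, 27, 31, 8, 0]
i=6: buf[6] = 8+31 = 39 → [4, 7, 11, 18, 27, 31, 39, 0]
i=7: buf[7] = 0+39 = 39 → [4, 7, 11, 18, 27, 31, 39, 39]
sum = 176

176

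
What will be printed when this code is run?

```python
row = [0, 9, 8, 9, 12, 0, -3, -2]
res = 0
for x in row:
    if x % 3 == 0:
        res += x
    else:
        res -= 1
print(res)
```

25

x=0: %3==0, res = 0+0 = 0
x=9: %3==0, res = 0+9 = 9
x=8: not %3==0, res = 9-1 = 8
x=9: %3==0, res = 8+9 = 17
x=12: %3==0, res = 17+12 = 29
x=0: %3==0, res = 29+0 = 29
x=-3: %3==0, res = 29+(-3) = 26
x=-2: not %3==0, res = 26-1 = 25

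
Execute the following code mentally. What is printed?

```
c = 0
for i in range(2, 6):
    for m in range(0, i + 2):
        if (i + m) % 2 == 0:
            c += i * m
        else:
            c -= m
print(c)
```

54

i=2,m=0: even sum, c = 0+0 = 0
i=2,m=1: odd sum, c = 0-1 = -1
i=2,m=2: even sum, c = (-1)+4 = 3
i=2,m=3: odd sum, c = 3-3 = 0
i=3,m=0: odd sum, c = 0-0 = 0
i=3,m=1: even sum, c = 0+3 = 3
i=3,m=2: odd sum, c = 3-2 = 1
i=3,m=3: even sum, c = 1+9 = 10
i=3,m=4: odd sum, c = 10-4 = 6
i=4,m=0: even sum, c = 6+0 = 6
i=4,m=1: odd sum, c = 6-1 = 5
i=4,m=2: even sum, c = 5+8 = 13
i=4,m=3: odd sum, c = 13-3 = 10
i=4,m=4: even sum, c = 10+16 = 26
i=4,m=5: odd sum, c = 26-5 = 21
i=5,m=0: odd sum, c = 21-0 = 21
i=5,m=1: even sum, c = 21+5 = 26
i=5,m=2: odd sum, c = 26-2 = 24
i=5,m=3: even sum, c = 24+15 = 39
i=5,m=4: odd sum, c = 39-4 = 35
i=5,m=5: even sum, c = 35+25 = 60
i=5,m=6: odd sum, c = 60-6 = 54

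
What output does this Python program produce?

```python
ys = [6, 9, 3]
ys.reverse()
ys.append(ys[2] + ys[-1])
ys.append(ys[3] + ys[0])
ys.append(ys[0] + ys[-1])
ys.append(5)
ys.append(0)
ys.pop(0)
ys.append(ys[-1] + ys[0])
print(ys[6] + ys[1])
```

reverse → [3, 9, 6]
append ys[2]+ys[-1] = 6+6 = 12 → [3, 9, 6, 12]
append ys[3]+ys[0] = 12+3 = 15 → [3, 9, 6, 12, 15]
append ys[0]+ys[-1] = 3+15 = 18 → [3, 9, 6, 12, 15, 18]
append 5 → [3, 9, 6, 12, 15, 18, 5]
append 0 → [3, 9, 6, 12, 15, 18, 5, 0]
pop(0) removes 3 → [9, 6, 12, 15, 18, 5, 0]
append ys[-1]+ys[0] = 0+9 = 9 → [9, 6, 12, 15, 18, 5, 0, 9]
ys[6]+ys[1] = 0+6 = 6

6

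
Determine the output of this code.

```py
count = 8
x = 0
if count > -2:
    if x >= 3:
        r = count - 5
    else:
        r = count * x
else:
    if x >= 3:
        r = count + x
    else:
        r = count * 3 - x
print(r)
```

0

count=8, x=0
count > -2 is True; x >= 3 is False
→ r = count * x = 0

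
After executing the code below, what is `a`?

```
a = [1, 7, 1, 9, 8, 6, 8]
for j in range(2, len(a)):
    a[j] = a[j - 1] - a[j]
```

j=2: a[2] = 7-1 = 6 → [1, 7, 6, 9, 8, 6, 8]
j=3: a[3] = 6-9 = -3 → [1, 7, 6, -3, 8, 6, 8]
j=4: a[4] = (-3)-8 = -11 → [1, 7, 6, -3, -11, 6, 8]
j=5: a[5] = (-11)-6 = -17 → [1, 7, 6, -3, -11, -17, 8]
j=6: a[6] = (-17)-8 = -25 → [1, 7, 6, -3, -11, -17, -25]

[1, 7, 6, -3, -11, -17, -25]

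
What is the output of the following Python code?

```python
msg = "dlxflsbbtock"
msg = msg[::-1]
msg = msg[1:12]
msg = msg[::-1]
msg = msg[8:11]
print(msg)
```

reverse → 'kcotbbslfxld'
slice [1:12] → 'cotbbslfxld'
reverse → 'dlxflsbbtoc'
slice [8:11] → 'toc'

toc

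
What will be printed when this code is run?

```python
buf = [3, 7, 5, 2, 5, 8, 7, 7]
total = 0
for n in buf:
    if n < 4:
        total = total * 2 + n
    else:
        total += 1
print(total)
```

n=3: <4, total = 0*2+3 = 3
n=7: not <4, total = 3+1 = 4
n=5: not <4, total = 4+1 = 5
n=2: <4, total = 5*2+2 = 12
n=5: not <4, total = 12+1 = 13
n=8: not <4, total = 13+1 = 14
n=7: not <4, total = 14+1 = 15
n=7: not <4, total = 15+1 = 16

16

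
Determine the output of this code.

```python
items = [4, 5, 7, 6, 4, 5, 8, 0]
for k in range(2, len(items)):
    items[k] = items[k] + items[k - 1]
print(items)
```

k=2: items[2] = 7+5 = 12 → [4, 5, 12, 6, 4, 5, 8, 0]
k=3: items[3] = 6+12 = 18 → [4, 5, 12, 18, 4, 5, 8, 0]
k=4: items[4] = 4+18 = 22 → [4, 5, 12, 18, 22, 5, 8, 0]
k=5: items[5] = 5+22 = 27 → [4, 5, 12, 18, 22, 27, 8, 0]
k=6: items[6] = 8+27 = 35 → [4, 5, 12, 18, 22, 27, 35, 0]
k=7: items[7] = 0+35 = 35 → [4, 5, 12, 18, 22, 27, 35, 35]

[4, 5, 12, 18, 22, 27, 35, 35]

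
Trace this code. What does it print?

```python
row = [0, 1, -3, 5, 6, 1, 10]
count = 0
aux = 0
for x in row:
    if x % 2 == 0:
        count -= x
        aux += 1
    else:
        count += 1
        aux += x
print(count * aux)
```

x=0: even, count = 0-0 = 0; aux=1
x=1: not even, count = 0+1 = 1; aux=2
x=-3: not even, count = 1+1 = 2; aux=-1
x=5: not even, count = 2+1 = 3; aux=4
x=6: even, count = 3-6 = -3; aux=5
x=1: not even, count = (-3)+1 = -2; aux=6
x=10: even, count = (-2)-10 = -12; aux=7
count*aux = (-12)*7 = -84

-84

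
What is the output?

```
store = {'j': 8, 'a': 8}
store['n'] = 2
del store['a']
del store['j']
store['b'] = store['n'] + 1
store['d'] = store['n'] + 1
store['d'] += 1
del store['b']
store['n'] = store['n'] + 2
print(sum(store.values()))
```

store['n'] = 2 → {'j': 8, 'a': 8, 'n': 2}
del 'a' → {'j': 8, 'n': 2}
del 'j' → {'n': 2}
store['b'] = store['n']+1 = 3 → {'n': 2, 'b': 3}
store['d'] = store['n']+1 = 3 → {'n': 2, 'b': 3, 'd': 3}
store['d'] = 3+1 = 4 → {'n': 2, 'b': 3, 'd': 4}
del 'b' → {'n': 2, 'd': 4}
store['n'] = store['n']+2 = 4 → {'n': 4, 'd': 4}
sum of values = 8

8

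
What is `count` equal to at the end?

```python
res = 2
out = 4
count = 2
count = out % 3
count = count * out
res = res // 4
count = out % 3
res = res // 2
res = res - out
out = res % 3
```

count = 4%3 = 1
count = 1*4 = 4
res = 2//4 = 0
count = 4%3 = 1
res = 0//2 = 0
res = 0-4 = -4
out = (-4)%3 = 2

1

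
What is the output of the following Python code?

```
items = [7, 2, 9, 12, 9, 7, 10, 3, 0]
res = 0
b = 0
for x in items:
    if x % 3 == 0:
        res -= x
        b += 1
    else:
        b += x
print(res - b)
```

-64

x=7: not %3==0; b=7
x=2: not %3==0; b=9
x=9: %3==0, res = 0-9 = -9; b=10
x=12: %3==0, res = (-9)-12 = -21; b=11
x=9: %3==0, res = (-21)-9 = -30; b=12
x=7: not %3==0; b=19
x=10: not %3==0; b=29
x=3: %3==0, res = (-30)-3 = -33; b=30
x=0: %3==0, res = (-33)-0 = -33; b=31
res-b = (-33)-31 = -64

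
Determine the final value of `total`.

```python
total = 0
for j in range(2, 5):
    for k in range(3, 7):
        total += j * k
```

162

j=2,k=3: total = 0+6 = 6
j=2,k=4: total = 6+8 = 14
j=2,k=5: total = 14+10 = 24
j=2,k=6: total = 24+12 = 36
j=3,k=3: total = 36+9 = 45
j=3,k=4: total = 45+12 = 57
j=3,k=5: total = 57+15 = 72
j=3,k=6: total = 72+18 = 90
j=4,k=3: total = 90+12 = 102
j=4,k=4: total = 102+16 = 118
j=4,k=5: total = 118+20 = 138
j=4,k=6: total = 138+24 = 162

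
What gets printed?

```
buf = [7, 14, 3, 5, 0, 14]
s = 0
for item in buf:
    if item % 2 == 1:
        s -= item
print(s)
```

-15

item=7: odd, s = 0-7 = -7
item=14: not odd
item=3: odd, s = (-7)-3 = -10
item=5: odd, s = (-10)-5 = -15
item=0: not odd
item=14: not odd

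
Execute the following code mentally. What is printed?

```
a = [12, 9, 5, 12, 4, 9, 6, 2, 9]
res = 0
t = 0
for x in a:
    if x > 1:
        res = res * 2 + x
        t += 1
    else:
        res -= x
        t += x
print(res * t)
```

45909

x=12: >1, res = 0*2+12 = 12; t=1
x=9: >1, res = 12*2+9 = 33; t=2
x=5: >1, res = 33*2+5 = 71; t=3
x=12: >1, res = 71*2+12 = 154; t=4
x=4: >1, res = 154*2+4 = 312; t=5
x=9: >1, res = 312*2+9 = 633; t=6
x=6: >1, res = 633*2+6 = 1272; t=7
x=2: >1, res = 1272*2+2 = 2546; t=8
x=9: >1, res = 2546*2+9 = 5101; t=9
res*t = 5101*9 = 45909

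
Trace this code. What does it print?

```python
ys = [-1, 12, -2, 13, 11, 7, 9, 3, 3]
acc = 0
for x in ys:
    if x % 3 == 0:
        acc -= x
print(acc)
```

-27

x=-1: not %3==0
x=12: %3==0, acc = 0-12 = -12
x=-2: not %3==0
x=13: not %3==0
x=11: not %3==0
x=7: not %3==0
x=9: %3==0, acc = (-12)-9 = -21
x=3: %3==0, acc = (-21)-3 = -24
x=3: %3==0, acc = (-24)-3 = -27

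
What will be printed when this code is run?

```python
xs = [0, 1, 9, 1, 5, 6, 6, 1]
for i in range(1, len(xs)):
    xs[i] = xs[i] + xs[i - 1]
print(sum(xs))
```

117

i=1: xs[1] = 1+0 = 1 → [0, 1, 9, 1, 5, 6, 6, 1]
i=2: xs[2] = 9+1 = 10 → [0, 1, 10, 1, 5, 6, 6, 1]
i=3: xs[3] = 1+10 = 11 → [0, 1, 10, 11, 5, 6, 6, 1]
i=4: xs[4] = 5+11 = 16 → [0, 1, 10, 11, 16, 6, 6, 1]
i=5: xs[5] = 6+16 = 22 → [0, 1, 10, 11, 16, 22, 6, 1]
i=6: xs[6] = 6+22 = 28 → [0, 1, 10, 11, 16, 22, 28, 1]
i=7: xs[7] = 1+28 = 29 → [0, 1, 10, 11, 16, 22, 28, 29]
sum = 117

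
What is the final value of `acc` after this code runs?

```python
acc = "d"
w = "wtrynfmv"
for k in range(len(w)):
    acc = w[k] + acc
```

'vmfnyrtwd'

k=0: prepend 'w' → 'wd'
k=1: prepend 't' → 'twd'
k=2: prepend 'r' → 'rtwd'
k=3: prepend 'y' → 'yrtwd'
k=4: prepend 'n' → 'nyrtwd'
k=5: prepend 'f' → 'fnyrtwd'
k=6: prepend 'm' → 'mfnyrtwd'
k=7: prepend 'v' → 'vmfnyrtwd'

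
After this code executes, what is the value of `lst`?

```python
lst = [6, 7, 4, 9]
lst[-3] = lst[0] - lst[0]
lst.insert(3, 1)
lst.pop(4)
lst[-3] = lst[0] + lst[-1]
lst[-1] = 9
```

[6, 7, 4, 9]

lst[-3] = lst[0]-lst[0] = 6-6 = 0 → [6, 0, 4, 9]
insert 1 at 3 → [6, 0, 4, 1, 9]
pop(4) removes 9 → [6, 0, 4, 1]
lst[-3] = lst[0]+lst[-1] = 6+1 = 7 → [6, 7, 4, 1]
lst[-1] = 9 → [6, 7, 4, 9]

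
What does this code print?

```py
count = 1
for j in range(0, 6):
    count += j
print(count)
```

16

j=0: count = 1+0 = 1
j=1: count = 1+1 = 2
j=2: count = 2+2 = 4
j=3: count = 4+3 = 7
j=4: count = 7+4 = 11
j=5: count = 11+5 = 16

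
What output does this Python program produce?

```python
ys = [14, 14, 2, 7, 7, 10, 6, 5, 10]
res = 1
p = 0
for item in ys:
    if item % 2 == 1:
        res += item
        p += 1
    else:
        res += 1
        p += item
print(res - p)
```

item=14: not odd, res = 1+1 = 2; p=14
item=14: not odd, res = 2+1 = 3; p=28
item=2: not odd, res = 3+1 = 4; p=30
item=7: odd, res = 4+7 = 11; p=31
item=7: odd, res = 11+7 = 18; p=32
item=10: not odd, res = 18+1 = 19; p=42
item=6: not odd, res = 19+1 = 20; p=48
item=5: odd, res = 20+5 = 25; p=49
item=10: not odd, res = 25+1 = 26; p=59
res-p = 26-59 = -33

-33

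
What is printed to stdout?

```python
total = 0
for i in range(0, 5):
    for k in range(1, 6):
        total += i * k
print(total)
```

i=0,k=1: total = 0+0 = 0
i=0,k=2: total = 0+0 = 0
i=0,k=3: total = 0+0 = 0
i=0,k=4: total = 0+0 = 0
i=0,k=5: total = 0+0 = 0
i=1,k=1: total = 0+1 = 1
i=1,k=2: total = 1+2 = 3
i=1,k=3: total = 3+3 = 6
i=1,k=4: total = 6+4 = 10
i=1,k=5: total = 10+5 = 15
i=2,k=1: total = 15+2 = 17
i=2,k=2: total = 17+4 = 21
i=2,k=3: total = 21+6 = 27
i=2,k=4: total = 27+8 = 35
i=2,k=5: total = 35+10 = 45
i=3,k=1: total = 45+3 = 48
i=3,k=2: total = 48+6 = 54
i=3,k=3: total = 54+9 = 63
i=3,k=4: total = 63+12 = 75
i=3,k=5: total = 75+15 = 90
i=4,k=1: total = 90+4 = 94
i=4,k=2: total = 94+8 = 102
i=4,k=3: total = 102+12 = 114
i=4,k=4: total = 114+16 = 130
i=4,k=5: total = 130+20 = 150

150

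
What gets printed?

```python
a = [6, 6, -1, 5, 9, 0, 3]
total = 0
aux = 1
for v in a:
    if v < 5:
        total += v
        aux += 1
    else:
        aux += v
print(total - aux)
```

-28

v=6: not <5; aux=7
v=6: not <5; aux=13
v=-1: <5, total = 0+(-1) = -1; aux=14
v=5: not <5; aux=19
v=9: not <5; aux=28
v=0: <5, total = (-1)+0 = -1; aux=29
v=3: <5, total = (-1)+3 = 2; aux=30
total-aux = 2-30 = -28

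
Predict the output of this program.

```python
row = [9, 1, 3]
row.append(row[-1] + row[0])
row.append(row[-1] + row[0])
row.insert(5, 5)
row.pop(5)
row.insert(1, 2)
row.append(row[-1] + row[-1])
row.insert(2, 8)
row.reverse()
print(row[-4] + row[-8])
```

append row[-1]+row[0] = 3+9 = 12 → [9, 1, 3, 12]
append row[-1]+row[0] = 12+9 = 21 → [9, 1, 3, 12, 21]
insert 5 at 5 → [9, 1, 3, 12, 21, 5]
pop(5) removes 5 → [9, 1, 3, 12, 21]
insert 2 at 1 → [9, 2, 1, 3, 12, 21]
append row[-1]+row[-1] = 21+21 = 42 → [9, 2, 1, 3, 12, 21, 42]
insert 8 at 2 → [9, 2, 8, 1, 3, 12, 21, 42]
reverse → [42, 21, 12, 3, 1, 8, 2, 9]
row[-4]+row[-8] = 1+42 = 43

43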